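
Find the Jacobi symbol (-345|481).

(-345|481)
  = (136|481)    [-345 ≡ 136 mod 481]
  = (17|481)    [481 ≡ 1 mod 8 ⇒ (2|481)^3 = +1]
  = (481|17)    [QR: 17 ≡ 1 mod 4, sign kept]
  = (5|17)    [481 ≡ 5 mod 17]
  = (17|5)    [QR: 5 ≡ 1 mod 4, sign kept]
  = (2|5)    [17 ≡ 2 mod 5]
  = -(1|5)    [5 ≡ 5 mod 8 ⇒ (2|5) = -1]
  = -1    [(1|5) = 1]

-1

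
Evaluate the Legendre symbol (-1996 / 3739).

-1

(-1996 / 3739)
  = (1743 / 3739)    [-1996 ≡ 1743 mod 3739]
  = -(3739 / 1743)    [QR: both ≡ 3 mod 4, sign flips]
  = -(253 / 1743)    [3739 ≡ 253 mod 1743]
  = -(1743 / 253)    [QR: 253 ≡ 1 mod 4, sign kept]
  = -(225 / 253)    [1743 ≡ 225 mod 253]
  = -(253 / 225)    [QR: 225 ≡ 1 mod 4, sign kept]
  = -(28 / 225)    [253 ≡ 28 mod 225]
  = -(7 / 225)    [225 ≡ 1 mod 8 ⇒ (2 / 225)^2 = +1]
  = -(225 / 7)    [QR: 225 ≡ 1 mod 4, sign kept]
  = -(1 / 7)    [225 ≡ 1 mod 7]
  = -1    [(1 / 7) = 1]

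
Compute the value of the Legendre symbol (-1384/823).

Reduce the numerator: -1384 ≡ 262 (mod 823), so (-1384/823) = (262/823).
Factor out 2: 262 = 2·131. Since 823 ≡ 7 (mod 8), (2/823) = +1. Now have (131/823).
Both 131 ≡ 3 and 823 ≡ 3 (mod 4), so reciprocity gives (131/823) = -(823/131). Reduce: 823 ≡ 37 (mod 131). Now have -(37/131).
37 ≡ 1 (mod 4), so quadratic reciprocity gives (37/131) = (131/37). Reduce: 131 ≡ 20 (mod 37). Now have -(20/37).
Factor out 2: 20 = 2^2·5. Since 37 ≡ 5 (mod 8), (2/37) = -1, and (2/37)^2 = +1. Now have -(5/37).
5 ≡ 1 (mod 4), so quadratic reciprocity gives (5/37) = (37/5). Reduce: 37 ≡ 2 (mod 5). Now have -(2/5).
Factor out 2: 2 = 2. Since 5 ≡ 5 (mod 8), (2/5) = -1. Now have (1/5).
(1/5) = 1. Collecting the sign factors: 1.

1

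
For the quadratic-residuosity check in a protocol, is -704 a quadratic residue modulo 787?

(-704|787)
  = -(704|787)    [787 ≡ 3 mod 4 ⇒ (-1|787) = -1]
  = -(11|787)    [787 ≡ 3 mod 8 ⇒ (2|787)^6 = +1]
  = (787|11)    [QR: both ≡ 3 mod 4, sign flips]
  = (6|11)    [787 ≡ 6 mod 11]
  = -(3|11)    [11 ≡ 3 mod 8 ⇒ (2|11) = -1]
  = (11|3)    [QR: both ≡ 3 mod 4, sign flips]
  = (2|3)    [11 ≡ 2 mod 3]
  = -(1|3)    [3 ≡ 3 mod 8 ⇒ (2|3) = -1]
  = -1    [(1|3) = 1]
The Legendre symbol is -1, so x^2 ≡ -704 (mod 787) has no solution.

no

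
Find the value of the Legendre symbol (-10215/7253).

(-10215/7253)
  = (4291/7253)    [-10215 ≡ 4291 mod 7253]
  = (7253/4291)    [QR: 7253 ≡ 1 mod 4, sign kept]
  = (2962/4291)    [7253 ≡ 2962 mod 4291]
  = -(1481/4291)    [4291 ≡ 3 mod 8 ⇒ (2/4291) = -1]
  = -(4291/1481)    [QR: 1481 ≡ 1 mod 4, sign kept]
  = -(1329/1481)    [4291 ≡ 1329 mod 1481]
  = -(1481/1329)    [QR: 1329 ≡ 1 mod 4, sign kept]
  = -(152/1329)    [1481 ≡ 152 mod 1329]
  = -(19/1329)    [1329 ≡ 1 mod 8 ⇒ (2/1329)^3 = +1]
  = -(1329/19)    [QR: 1329 ≡ 1 mod 4, sign kept]
  = -(18/19)    [1329 ≡ 18 mod 19]
  = (9/19)    [19 ≡ 3 mod 8 ⇒ (2/19) = -1]
  = (19/9)    [QR: 9 ≡ 1 mod 4, sign kept]
  = (1/9)    [19 ≡ 1 mod 9]
  = 1    [(1/9) = 1]

1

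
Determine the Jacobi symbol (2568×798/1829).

By multiplicativity, (2568·798/1829) = (2568/1829)·(798/1829).
First factor (2568/1829):
(2568/1829)
  = (739/1829)    [2568 ≡ 739 mod 1829]
  = (1829/739)    [QR: 1829 ≡ 1 mod 4, sign kept]
  = (351/739)    [1829 ≡ 351 mod 739]
  = -(739/351)    [QR: both ≡ 3 mod 4, sign flips]
  = -(37/351)    [739 ≡ 37 mod 351]
  = -(351/37)    [QR: 37 ≡ 1 mod 4, sign kept]
  = -(18/37)    [351 ≡ 18 mod 37]
  = (9/37)    [37 ≡ 5 mod 8 ⇒ (2/37) = -1]
  = (37/9)    [QR: 9 ≡ 1 mod 4, sign kept]
  = (1/9)    [37 ≡ 1 mod 9]
  = 1    [(1/9) = 1]
Second factor (798/1829):
(798/1829)
  = -(399/1829)    [1829 ≡ 5 mod 8 ⇒ (2/1829) = -1]
  = -(1829/399)    [QR: 1829 ≡ 1 mod 4, sign kept]
  = -(233/399)    [1829 ≡ 233 mod 399]
  = -(399/233)    [QR: 233 ≡ 1 mod 4, sign kept]
  = -(166/233)    [399 ≡ 166 mod 233]
  = -(83/233)    [233 ≡ 1 mod 8 ⇒ (2/233) = +1]
  = -(233/83)    [QR: 233 ≡ 1 mod 4, sign kept]
  = -(67/83)    [233 ≡ 67 mod 83]
  = (83/67)    [QR: both ≡ 3 mod 4, sign flips]
  = (16/67)    [83 ≡ 16 mod 67]
  = (1/67)    [67 ≡ 3 mod 8 ⇒ (2/67)^4 = +1]
  = 1    [(1/67) = 1]
Product: (1)·(1) = 1.

1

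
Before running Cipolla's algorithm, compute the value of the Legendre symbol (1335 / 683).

(1335 / 683)
  = (652 / 683)    [1335 ≡ 652 mod 683]
  = (163 / 683)    [683 ≡ 3 mod 8 ⇒ (2 / 683)^2 = +1]
  = -(683 / 163)    [QR: both ≡ 3 mod 4, sign flips]
  = -(31 / 163)    [683 ≡ 31 mod 163]
  = (163 / 31)    [QR: both ≡ 3 mod 4, sign flips]
  = (8 / 31)    [163 ≡ 8 mod 31]
  = (1 / 31)    [31 ≡ 7 mod 8 ⇒ (2 / 31)^3 = +1]
  = 1    [(1 / 31) = 1]

1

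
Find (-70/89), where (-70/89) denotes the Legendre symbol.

-1

Pull out -1: (-70/89) = (-1/89)·(70/89). Since 89 ≡ 1 (mod 4), (-1/89) = +1. Now have (70/89).
Factor out 2: 70 = 2·35. Since 89 ≡ 1 (mod 8), (2/89) = +1. Now have (35/89).
89 ≡ 1 (mod 4), so quadratic reciprocity gives (35/89) = (89/35). Reduce: 89 ≡ 19 (mod 35). Now have (19/35).
Both 19 ≡ 3 and 35 ≡ 3 (mod 4), so reciprocity gives (19/35) = -(35/19). Reduce: 35 ≡ 16 (mod 19). Now have -(16/19).
Factor out 2: 16 = 2^4. Since 19 ≡ 3 (mod 8), (2/19) = -1, and (2/19)^4 = +1. Now have -(1/19).
(1/19) = 1. Collecting the sign factors: -1.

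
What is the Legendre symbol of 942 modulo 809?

Reduce the numerator: 942 ≡ 133 (mod 809), so (942/809) = (133/809).
133 ≡ 1 (mod 4), so quadratic reciprocity gives (133/809) = (809/133). Reduce: 809 ≡ 11 (mod 133). Now have (11/133).
133 ≡ 1 (mod 4), so quadratic reciprocity gives (11/133) = (133/11). Reduce: 133 ≡ 1 (mod 11). Now have (1/11).
(1/11) = 1. Collecting the sign factors: 1.

1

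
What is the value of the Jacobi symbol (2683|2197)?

-1

Reduce the numerator: 2683 ≡ 486 (mod 2197), so (2683|2197) = (486|2197).
Factor out 2: 486 = 2·243. Since 2197 ≡ 5 (mod 8), (2|2197) = -1. Now have -(243|2197).
2197 ≡ 1 (mod 4), so quadratic reciprocity gives (243|2197) = (2197|243). Reduce: 2197 ≡ 10 (mod 243). Now have -(10|243).
Factor out 2: 10 = 2·5. Since 243 ≡ 3 (mod 8), (2|243) = -1. Now have (5|243).
5 ≡ 1 (mod 4), so quadratic reciprocity gives (5|243) = (243|5). Reduce: 243 ≡ 3 (mod 5). Now have (3|5).
5 ≡ 1 (mod 4), so quadratic reciprocity gives (3|5) = (5|3). Reduce: 5 ≡ 2 (mod 3). Now have (2|3).
Factor out 2: 2 = 2. Since 3 ≡ 3 (mod 8), (2|3) = -1. Now have -(1|3).
(1|3) = 1. Collecting the sign factors: -1.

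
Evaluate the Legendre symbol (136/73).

-1

(136/73)
  = (63/73)    [136 ≡ 63 mod 73]
  = (73/63)    [QR: 73 ≡ 1 mod 4, sign kept]
  = (10/63)    [73 ≡ 10 mod 63]
  = (5/63)    [63 ≡ 7 mod 8 ⇒ (2/63) = +1]
  = (63/5)    [QR: 5 ≡ 1 mod 4, sign kept]
  = (3/5)    [63 ≡ 3 mod 5]
  = (5/3)    [QR: 5 ≡ 1 mod 4, sign kept]
  = (2/3)    [5 ≡ 2 mod 3]
  = -(1/3)    [3 ≡ 3 mod 8 ⇒ (2/3) = -1]
  = -1    [(1/3) = 1]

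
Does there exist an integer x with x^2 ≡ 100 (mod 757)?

(100/757)
  = (25/757)    [757 ≡ 5 mod 8 ⇒ (2/757)^2 = +1]
  = (757/25)    [QR: 25 ≡ 1 mod 4, sign kept]
  = (7/25)    [757 ≡ 7 mod 25]
  = (25/7)    [QR: 25 ≡ 1 mod 4, sign kept]
  = (4/7)    [25 ≡ 4 mod 7]
  = (1/7)    [7 ≡ 7 mod 8 ⇒ (2/7)^2 = +1]
  = 1    [(1/7) = 1]
(100/757) = 1, and 757 is prime, so 100 is a quadratic residue mod 757.

yes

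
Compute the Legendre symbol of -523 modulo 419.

(-523/419)
  = (315/419)    [-523 ≡ 315 mod 419]
  = -(419/315)    [QR: both ≡ 3 mod 4, sign flips]
  = -(104/315)    [419 ≡ 104 mod 315]
  = (13/315)    [315 ≡ 3 mod 8 ⇒ (2/315)^3 = -1]
  = (315/13)    [QR: 13 ≡ 1 mod 4, sign kept]
  = (3/13)    [315 ≡ 3 mod 13]
  = (13/3)    [QR: 13 ≡ 1 mod 4, sign kept]
  = (1/3)    [13 ≡ 1 mod 3]
  = 1    [(1/3) = 1]

1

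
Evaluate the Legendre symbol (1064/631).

1

(1064/631)
  = (433/631)    [1064 ≡ 433 mod 631]
  = (631/433)    [QR: 433 ≡ 1 mod 4, sign kept]
  = (198/433)    [631 ≡ 198 mod 433]
  = (99/433)    [433 ≡ 1 mod 8 ⇒ (2/433) = +1]
  = (433/99)    [QR: 433 ≡ 1 mod 4, sign kept]
  = (37/99)    [433 ≡ 37 mod 99]
  = (99/37)    [QR: 37 ≡ 1 mod 4, sign kept]
  = (25/37)    [99 ≡ 25 mod 37]
  = (37/25)    [QR: 25 ≡ 1 mod 4, sign kept]
  = (12/25)    [37 ≡ 12 mod 25]
  = (3/25)    [25 ≡ 1 mod 8 ⇒ (2/25)^2 = +1]
  = (25/3)    [QR: 25 ≡ 1 mod 4, sign kept]
  = (1/3)    [25 ≡ 1 mod 3]
  = 1    [(1/3) = 1]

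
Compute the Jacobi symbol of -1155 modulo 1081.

Pull out -1: (-1155|1081) = (-1|1081)·(1155|1081). Since 1081 ≡ 1 (mod 4), (-1|1081) = +1. Now have (1155|1081).
Reduce the numerator: 1155 ≡ 74 (mod 1081), so (1155|1081) = (74|1081).
Factor out 2: 74 = 2·37. Since 1081 ≡ 1 (mod 8), (2|1081) = +1. Now have (37|1081).
37 ≡ 1 (mod 4), so quadratic reciprocity gives (37|1081) = (1081|37). Reduce: 1081 ≡ 8 (mod 37). Now have (8|37).
Factor out 2: 8 = 2^3. Since 37 ≡ 5 (mod 8), (2|37) = -1, and (2|37)^3 = -1. Now have -(1|37).
(1|37) = 1. Collecting the sign factors: -1.

-1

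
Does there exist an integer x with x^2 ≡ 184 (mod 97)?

no

Reduce the numerator: 184 ≡ 87 (mod 97), so (184/97) = (87/97).
97 ≡ 1 (mod 4), so quadratic reciprocity gives (87/97) = (97/87). Reduce: 97 ≡ 10 (mod 87). Now have (10/87).
Factor out 2: 10 = 2·5. Since 87 ≡ 7 (mod 8), (2/87) = +1. Now have (5/87).
5 ≡ 1 (mod 4), so quadratic reciprocity gives (5/87) = (87/5). Reduce: 87 ≡ 2 (mod 5). Now have (2/5).
Factor out 2: 2 = 2. Since 5 ≡ 5 (mod 8), (2/5) = -1. Now have -(1/5).
(1/5) = 1. Collecting the sign factors: -1.
The Legendre symbol is -1, so x^2 ≡ 184 (mod 97) has no solution.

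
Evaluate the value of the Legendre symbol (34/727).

1

(34/727)
  = (17/727)    [727 ≡ 7 mod 8 ⇒ (2/727) = +1]
  = (727/17)    [QR: 17 ≡ 1 mod 4, sign kept]
  = (13/17)    [727 ≡ 13 mod 17]
  = (17/13)    [QR: 13 ≡ 1 mod 4, sign kept]
  = (4/13)    [17 ≡ 4 mod 13]
  = (1/13)    [13 ≡ 5 mod 8 ⇒ (2/13)^2 = +1]
  = 1    [(1/13) = 1]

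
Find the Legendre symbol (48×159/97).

1

By multiplicativity, (48·159/97) = (48/97)·(159/97).
First factor (48/97):
Factor out 2: 48 = 2^4·3. Since 97 ≡ 1 (mod 8), (2/97) = +1, and (2/97)^4 = +1. Now have (3/97).
97 ≡ 1 (mod 4), so quadratic reciprocity gives (3/97) = (97/3). Reduce: 97 ≡ 1 (mod 3). Now have (1/3).
(1/3) = 1. Collecting the sign factors: 1.
Second factor (159/97):
Reduce the numerator: 159 ≡ 62 (mod 97), so (159/97) = (62/97).
Factor out 2: 62 = 2·31. Since 97 ≡ 1 (mod 8), (2/97) = +1. Now have (31/97).
97 ≡ 1 (mod 4), so quadratic reciprocity gives (31/97) = (97/31). Reduce: 97 ≡ 4 (mod 31). Now have (4/31).
Factor out 2: 4 = 2^2. Since 31 ≡ 7 (mod 8), (2/31) = +1, and (2/31)^2 = +1. Now have (1/31).
(1/31) = 1. Collecting the sign factors: 1.
Product: (1)·(1) = 1.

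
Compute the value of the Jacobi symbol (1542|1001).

1

Reduce the numerator: 1542 ≡ 541 (mod 1001), so (1542|1001) = (541|1001).
541 ≡ 1 (mod 4), so quadratic reciprocity gives (541|1001) = (1001|541). Reduce: 1001 ≡ 460 (mod 541). Now have (460|541).
Factor out 2: 460 = 2^2·115. Since 541 ≡ 5 (mod 8), (2|541) = -1, and (2|541)^2 = +1. Now have (115|541).
541 ≡ 1 (mod 4), so quadratic reciprocity gives (115|541) = (541|115). Reduce: 541 ≡ 81 (mod 115). Now have (81|115).
81 ≡ 1 (mod 4), so quadratic reciprocity gives (81|115) = (115|81). Reduce: 115 ≡ 34 (mod 81). Now have (34|81).
Factor out 2: 34 = 2·17. Since 81 ≡ 1 (mod 8), (2|81) = +1. Now have (17|81).
17 ≡ 1 (mod 4), so quadratic reciprocity gives (17|81) = (81|17). Reduce: 81 ≡ 13 (mod 17). Now have (13|17).
13 ≡ 1 (mod 4), so quadratic reciprocity gives (13|17) = (17|13). Reduce: 17 ≡ 4 (mod 13). Now have (4|13).
Factor out 2: 4 = 2^2. Since 13 ≡ 5 (mod 8), (2|13) = -1, and (2|13)^2 = +1. Now have (1|13).
(1|13) = 1. Collecting the sign factors: 1.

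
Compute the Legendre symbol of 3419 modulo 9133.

9133 ≡ 1 (mod 4), so quadratic reciprocity gives (3419|9133) = (9133|3419). Reduce: 9133 ≡ 2295 (mod 3419). Now have (2295|3419).
Both 2295 ≡ 3 and 3419 ≡ 3 (mod 4), so reciprocity gives (2295|3419) = -(3419|2295). Reduce: 3419 ≡ 1124 (mod 2295). Now have -(1124|2295).
Factor out 2: 1124 = 2^2·281. Since 2295 ≡ 7 (mod 8), (2|2295) = +1, and (2|2295)^2 = +1. Now have -(281|2295).
281 ≡ 1 (mod 4), so quadratic reciprocity gives (281|2295) = (2295|281). Reduce: 2295 ≡ 47 (mod 281). Now have -(47|281).
281 ≡ 1 (mod 4), so quadratic reciprocity gives (47|281) = (281|47). Reduce: 281 ≡ 46 (mod 47). Now have -(46|47).
Factor out 2: 46 = 2·23. Since 47 ≡ 7 (mod 8), (2|47) = +1. Now have -(23|47).
Both 23 ≡ 3 and 47 ≡ 3 (mod 4), so reciprocity gives (23|47) = -(47|23). Reduce: 47 ≡ 1 (mod 23). Now have (1|23).
(1|23) = 1. Collecting the sign factors: 1.

1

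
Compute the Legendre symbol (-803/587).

Reduce the numerator: -803 ≡ 371 (mod 587), so (-803/587) = (371/587).
Both 371 ≡ 3 and 587 ≡ 3 (mod 4), so reciprocity gives (371/587) = -(587/371). Reduce: 587 ≡ 216 (mod 371). Now have -(216/371).
Factor out 2: 216 = 2^3·27. Since 371 ≡ 3 (mod 8), (2/371) = -1, and (2/371)^3 = -1. Now have (27/371).
Both 27 ≡ 3 and 371 ≡ 3 (mod 4), so reciprocity gives (27/371) = -(371/27). Reduce: 371 ≡ 20 (mod 27). Now have -(20/27).
Factor out 2: 20 = 2^2·5. Since 27 ≡ 3 (mod 8), (2/27) = -1, and (2/27)^2 = +1. Now have -(5/27).
5 ≡ 1 (mod 4), so quadratic reciprocity gives (5/27) = (27/5). Reduce: 27 ≡ 2 (mod 5). Now have -(2/5).
Factor out 2: 2 = 2. Since 5 ≡ 5 (mod 8), (2/5) = -1. Now have (1/5).
(1/5) = 1. Collecting the sign factors: 1.

1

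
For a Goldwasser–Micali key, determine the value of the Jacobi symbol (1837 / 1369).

(1837 / 1369)
  = (468 / 1369)    [1837 ≡ 468 mod 1369]
  = (117 / 1369)    [1369 ≡ 1 mod 8 ⇒ (2 / 1369)^2 = +1]
  = (1369 / 117)    [QR: 117 ≡ 1 mod 4, sign kept]
  = (82 / 117)    [1369 ≡ 82 mod 117]
  = -(41 / 117)    [117 ≡ 5 mod 8 ⇒ (2 / 117) = -1]
  = -(117 / 41)    [QR: 41 ≡ 1 mod 4, sign kept]
  = -(35 / 41)    [117 ≡ 35 mod 41]
  = -(41 / 35)    [QR: 41 ≡ 1 mod 4, sign kept]
  = -(6 / 35)    [41 ≡ 6 mod 35]
  = (3 / 35)    [35 ≡ 3 mod 8 ⇒ (2 / 35) = -1]
  = -(35 / 3)    [QR: both ≡ 3 mod 4, sign flips]
  = -(2 / 3)    [35 ≡ 2 mod 3]
  = (1 / 3)    [3 ≡ 3 mod 8 ⇒ (2 / 3) = -1]
  = 1    [(1 / 3) = 1]

1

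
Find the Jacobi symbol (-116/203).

0

Pull out -1: (-116/203) = (-1/203)·(116/203). Since 203 ≡ 3 (mod 4), (-1/203) = -1. Now have -(116/203).
Factor out 2: 116 = 2^2·29. Since 203 ≡ 3 (mod 8), (2/203) = -1, and (2/203)^2 = +1. Now have -(29/203).
29 ≡ 1 (mod 4), so quadratic reciprocity gives (29/203) = (203/29). Reduce: 203 ≡ 0 (mod 29). Now have -(0/29).
The numerator is now 0 with denominator 29 > 1: the symbol is 0.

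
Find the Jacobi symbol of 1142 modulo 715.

Reduce the numerator: 1142 ≡ 427 (mod 715), so (1142|715) = (427|715).
Both 427 ≡ 3 and 715 ≡ 3 (mod 4), so reciprocity gives (427|715) = -(715|427). Reduce: 715 ≡ 288 (mod 427). Now have -(288|427).
Factor out 2: 288 = 2^5·9. Since 427 ≡ 3 (mod 8), (2|427) = -1, and (2|427)^5 = -1. Now have (9|427).
9 ≡ 1 (mod 4), so quadratic reciprocity gives (9|427) = (427|9). Reduce: 427 ≡ 4 (mod 9). Now have (4|9).
Factor out 2: 4 = 2^2. Since 9 ≡ 1 (mod 8), (2|9) = +1, and (2|9)^2 = +1. Now have (1|9).
(1|9) = 1. Collecting the sign factors: 1.

1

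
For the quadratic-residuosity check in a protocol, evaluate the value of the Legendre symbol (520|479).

-1

(520|479)
  = (41|479)    [520 ≡ 41 mod 479]
  = (479|41)    [QR: 41 ≡ 1 mod 4, sign kept]
  = (28|41)    [479 ≡ 28 mod 41]
  = (7|41)    [41 ≡ 1 mod 8 ⇒ (2|41)^2 = +1]
  = (41|7)    [QR: 41 ≡ 1 mod 4, sign kept]
  = (6|7)    [41 ≡ 6 mod 7]
  = (3|7)    [7 ≡ 7 mod 8 ⇒ (2|7) = +1]
  = -(7|3)    [QR: both ≡ 3 mod 4, sign flips]
  = -(1|3)    [7 ≡ 1 mod 3]
  = -1    [(1|3) = 1]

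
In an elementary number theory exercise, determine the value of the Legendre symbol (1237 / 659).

Reduce the numerator: 1237 ≡ 578 (mod 659), so (1237 / 659) = (578 / 659).
Factor out 2: 578 = 2·289. Since 659 ≡ 3 (mod 8), (2 / 659) = -1. Now have -(289 / 659).
289 ≡ 1 (mod 4), so quadratic reciprocity gives (289 / 659) = (659 / 289). Reduce: 659 ≡ 81 (mod 289). Now have -(81 / 289).
81 ≡ 1 (mod 4), so quadratic reciprocity gives (81 / 289) = (289 / 81). Reduce: 289 ≡ 46 (mod 81). Now have -(46 / 81).
Factor out 2: 46 = 2·23. Since 81 ≡ 1 (mod 8), (2 / 81) = +1. Now have -(23 / 81).
81 ≡ 1 (mod 4), so quadratic reciprocity gives (23 / 81) = (81 / 23). Reduce: 81 ≡ 12 (mod 23). Now have -(12 / 23).
Factor out 2: 12 = 2^2·3. Since 23 ≡ 7 (mod 8), (2 / 23) = +1, and (2 / 23)^2 = +1. Now have -(3 / 23).
Both 3 ≡ 3 and 23 ≡ 3 (mod 4), so reciprocity gives (3 / 23) = -(23 / 3). Reduce: 23 ≡ 2 (mod 3). Now have (2 / 3).
Factor out 2: 2 = 2. Since 3 ≡ 3 (mod 8), (2 / 3) = -1. Now have -(1 / 3).
(1 / 3) = 1. Collecting the sign factors: -1.

-1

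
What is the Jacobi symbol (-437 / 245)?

(-437 / 245)
  = (437 / 245)    [245 ≡ 1 mod 4 ⇒ (-1 / 245) = +1]
  = (192 / 245)    [437 ≡ 192 mod 245]
  = (3 / 245)    [245 ≡ 5 mod 8 ⇒ (2 / 245)^6 = +1]
  = (245 / 3)    [QR: 245 ≡ 1 mod 4, sign kept]
  = (2 / 3)    [245 ≡ 2 mod 3]
  = -(1 / 3)    [3 ≡ 3 mod 8 ⇒ (2 / 3) = -1]
  = -1    [(1 / 3) = 1]

-1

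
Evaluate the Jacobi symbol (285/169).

Reduce the numerator: 285 ≡ 116 (mod 169), so (285/169) = (116/169).
Factor out 2: 116 = 2^2·29. Since 169 ≡ 1 (mod 8), (2/169) = +1, and (2/169)^2 = +1. Now have (29/169).
29 ≡ 1 (mod 4), so quadratic reciprocity gives (29/169) = (169/29). Reduce: 169 ≡ 24 (mod 29). Now have (24/29).
Factor out 2: 24 = 2^3·3. Since 29 ≡ 5 (mod 8), (2/29) = -1, and (2/29)^3 = -1. Now have -(3/29).
29 ≡ 1 (mod 4), so quadratic reciprocity gives (3/29) = (29/3). Reduce: 29 ≡ 2 (mod 3). Now have -(2/3).
Factor out 2: 2 = 2. Since 3 ≡ 3 (mod 8), (2/3) = -1. Now have (1/3).
(1/3) = 1. Collecting the sign factors: 1.

1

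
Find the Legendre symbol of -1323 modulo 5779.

1

(-1323 / 5779)
  = -(1323 / 5779)    [5779 ≡ 3 mod 4 ⇒ (-1 / 5779) = -1]
  = (5779 / 1323)    [QR: both ≡ 3 mod 4, sign flips]
  = (487 / 1323)    [5779 ≡ 487 mod 1323]
  = -(1323 / 487)    [QR: both ≡ 3 mod 4, sign flips]
  = -(349 / 487)    [1323 ≡ 349 mod 487]
  = -(487 / 349)    [QR: 349 ≡ 1 mod 4, sign kept]
  = -(138 / 349)    [487 ≡ 138 mod 349]
  = (69 / 349)    [349 ≡ 5 mod 8 ⇒ (2 / 349) = -1]
  = (349 / 69)    [QR: 69 ≡ 1 mod 4, sign kept]
  = (4 / 69)    [349 ≡ 4 mod 69]
  = (1 / 69)    [69 ≡ 5 mod 8 ⇒ (2 / 69)^2 = +1]
  = 1    [(1 / 69) = 1]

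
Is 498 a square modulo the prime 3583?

Factor out 2: 498 = 2·249. Since 3583 ≡ 7 (mod 8), (2|3583) = +1. Now have (249|3583).
249 ≡ 1 (mod 4), so quadratic reciprocity gives (249|3583) = (3583|249). Reduce: 3583 ≡ 97 (mod 249). Now have (97|249).
97 ≡ 1 (mod 4), so quadratic reciprocity gives (97|249) = (249|97). Reduce: 249 ≡ 55 (mod 97). Now have (55|97).
97 ≡ 1 (mod 4), so quadratic reciprocity gives (55|97) = (97|55). Reduce: 97 ≡ 42 (mod 55). Now have (42|55).
Factor out 2: 42 = 2·21. Since 55 ≡ 7 (mod 8), (2|55) = +1. Now have (21|55).
21 ≡ 1 (mod 4), so quadratic reciprocity gives (21|55) = (55|21). Reduce: 55 ≡ 13 (mod 21). Now have (13|21).
13 ≡ 1 (mod 4), so quadratic reciprocity gives (13|21) = (21|13). Reduce: 21 ≡ 8 (mod 13). Now have (8|13).
Factor out 2: 8 = 2^3. Since 13 ≡ 5 (mod 8), (2|13) = -1, and (2|13)^3 = -1. Now have -(1|13).
(1|13) = 1. Collecting the sign factors: -1.
(498|3583) = -1, and 3583 is prime, so 498 is not a quadratic residue mod 3583.

no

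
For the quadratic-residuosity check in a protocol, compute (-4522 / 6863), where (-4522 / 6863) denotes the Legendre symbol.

-1

Reduce the numerator: -4522 ≡ 2341 (mod 6863), so (-4522 / 6863) = (2341 / 6863).
2341 ≡ 1 (mod 4), so quadratic reciprocity gives (2341 / 6863) = (6863 / 2341). Reduce: 6863 ≡ 2181 (mod 2341). Now have (2181 / 2341).
2181 ≡ 1 (mod 4), so quadratic reciprocity gives (2181 / 2341) = (2341 / 2181). Reduce: 2341 ≡ 160 (mod 2181). Now have (160 / 2181).
Factor out 2: 160 = 2^5·5. Since 2181 ≡ 5 (mod 8), (2 / 2181) = -1, and (2 / 2181)^5 = -1. Now have -(5 / 2181).
5 ≡ 1 (mod 4), so quadratic reciprocity gives (5 / 2181) = (2181 / 5). Reduce: 2181 ≡ 1 (mod 5). Now have -(1 / 5).
(1 / 5) = 1. Collecting the sign factors: -1.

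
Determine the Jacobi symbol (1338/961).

Reduce the numerator: 1338 ≡ 377 (mod 961), so (1338/961) = (377/961).
377 ≡ 1 (mod 4), so quadratic reciprocity gives (377/961) = (961/377). Reduce: 961 ≡ 207 (mod 377). Now have (207/377).
377 ≡ 1 (mod 4), so quadratic reciprocity gives (207/377) = (377/207). Reduce: 377 ≡ 170 (mod 207). Now have (170/207).
Factor out 2: 170 = 2·85. Since 207 ≡ 7 (mod 8), (2/207) = +1. Now have (85/207).
85 ≡ 1 (mod 4), so quadratic reciprocity gives (85/207) = (207/85). Reduce: 207 ≡ 37 (mod 85). Now have (37/85).
37 ≡ 1 (mod 4), so quadratic reciprocity gives (37/85) = (85/37). Reduce: 85 ≡ 11 (mod 37). Now have (11/37).
37 ≡ 1 (mod 4), so quadratic reciprocity gives (11/37) = (37/11). Reduce: 37 ≡ 4 (mod 11). Now have (4/11).
Factor out 2: 4 = 2^2. Since 11 ≡ 3 (mod 8), (2/11) = -1, and (2/11)^2 = +1. Now have (1/11).
(1/11) = 1. Collecting the sign factors: 1.

1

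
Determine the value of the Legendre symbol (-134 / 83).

Pull out -1: (-134 / 83) = (-1 / 83)·(134 / 83). Since 83 ≡ 3 (mod 4), (-1 / 83) = -1. Now have -(134 / 83).
Reduce the numerator: 134 ≡ 51 (mod 83), so (134 / 83) = (51 / 83).
Both 51 ≡ 3 and 83 ≡ 3 (mod 4), so reciprocity gives (51 / 83) = -(83 / 51). Reduce: 83 ≡ 32 (mod 51). Now have (32 / 51).
Factor out 2: 32 = 2^5. Since 51 ≡ 3 (mod 8), (2 / 51) = -1, and (2 / 51)^5 = -1. Now have -(1 / 51).
(1 / 51) = 1. Collecting the sign factors: -1.

-1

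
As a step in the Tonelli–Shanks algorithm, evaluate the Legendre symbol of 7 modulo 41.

-1

41 ≡ 1 (mod 4), so quadratic reciprocity gives (7/41) = (41/7). Reduce: 41 ≡ 6 (mod 7). Now have (6/7).
Factor out 2: 6 = 2·3. Since 7 ≡ 7 (mod 8), (2/7) = +1. Now have (3/7).
Both 3 ≡ 3 and 7 ≡ 3 (mod 4), so reciprocity gives (3/7) = -(7/3). Reduce: 7 ≡ 1 (mod 3). Now have -(1/3).
(1/3) = 1. Collecting the sign factors: -1.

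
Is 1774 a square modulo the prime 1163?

(1774/1163)
  = (611/1163)    [1774 ≡ 611 mod 1163]
  = -(1163/611)    [QR: both ≡ 3 mod 4, sign flips]
  = -(552/611)    [1163 ≡ 552 mod 611]
  = (69/611)    [611 ≡ 3 mod 8 ⇒ (2/611)^3 = -1]
  = (611/69)    [QR: 69 ≡ 1 mod 4, sign kept]
  = (59/69)    [611 ≡ 59 mod 69]
  = (69/59)    [QR: 69 ≡ 1 mod 4, sign kept]
  = (10/59)    [69 ≡ 10 mod 59]
  = -(5/59)    [59 ≡ 3 mod 8 ⇒ (2/59) = -1]
  = -(59/5)    [QR: 5 ≡ 1 mod 4, sign kept]
  = -(4/5)    [59 ≡ 4 mod 5]
  = -(1/5)    [5 ≡ 5 mod 8 ⇒ (2/5)^2 = +1]
  = -1    [(1/5) = 1]
The Legendre symbol is -1, so x^2 ≡ 1774 (mod 1163) has no solution.

no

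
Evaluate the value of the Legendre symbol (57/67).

(57/67)
  = (67/57)    [QR: 57 ≡ 1 mod 4, sign kept]
  = (10/57)    [67 ≡ 10 mod 57]
  = (5/57)    [57 ≡ 1 mod 8 ⇒ (2/57) = +1]
  = (57/5)    [QR: 5 ≡ 1 mod 4, sign kept]
  = (2/5)    [57 ≡ 2 mod 5]
  = -(1/5)    [5 ≡ 5 mod 8 ⇒ (2/5) = -1]
  = -1    [(1/5) = 1]

-1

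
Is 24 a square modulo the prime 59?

no

(24|59)
  = -(3|59)    [59 ≡ 3 mod 8 ⇒ (2|59)^3 = -1]
  = (59|3)    [QR: both ≡ 3 mod 4, sign flips]
  = (2|3)    [59 ≡ 2 mod 3]
  = -(1|3)    [3 ≡ 3 mod 8 ⇒ (2|3) = -1]
  = -1    [(1|3) = 1]
(24|59) = -1, and 59 is prime, so 24 is not a quadratic residue mod 59.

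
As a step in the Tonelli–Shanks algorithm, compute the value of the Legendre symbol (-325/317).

-1

(-325/317)
  = (325/317)    [317 ≡ 1 mod 4 ⇒ (-1/317) = +1]
  = (8/317)    [325 ≡ 8 mod 317]
  = -(1/317)    [317 ≡ 5 mod 8 ⇒ (2/317)^3 = -1]
  = -1    [(1/317) = 1]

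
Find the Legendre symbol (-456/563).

1

Reduce the numerator: -456 ≡ 107 (mod 563), so (-456/563) = (107/563).
Both 107 ≡ 3 and 563 ≡ 3 (mod 4), so reciprocity gives (107/563) = -(563/107). Reduce: 563 ≡ 28 (mod 107). Now have -(28/107).
Factor out 2: 28 = 2^2·7. Since 107 ≡ 3 (mod 8), (2/107) = -1, and (2/107)^2 = +1. Now have -(7/107).
Both 7 ≡ 3 and 107 ≡ 3 (mod 4), so reciprocity gives (7/107) = -(107/7). Reduce: 107 ≡ 2 (mod 7). Now have (2/7).
Factor out 2: 2 = 2. Since 7 ≡ 7 (mod 8), (2/7) = +1. Now have (1/7).
(1/7) = 1. Collecting the sign factors: 1.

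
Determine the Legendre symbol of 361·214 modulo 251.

By multiplicativity, (361·214|251) = (361|251)·(214|251).
First factor (361|251):
(361|251)
  = (110|251)    [361 ≡ 110 mod 251]
  = -(55|251)    [251 ≡ 3 mod 8 ⇒ (2|251) = -1]
  = (251|55)    [QR: both ≡ 3 mod 4, sign flips]
  = (31|55)    [251 ≡ 31 mod 55]
  = -(55|31)    [QR: both ≡ 3 mod 4, sign flips]
  = -(24|31)    [55 ≡ 24 mod 31]
  = -(3|31)    [31 ≡ 7 mod 8 ⇒ (2|31)^3 = +1]
  = (31|3)    [QR: both ≡ 3 mod 4, sign flips]
  = (1|3)    [31 ≡ 1 mod 3]
  = 1    [(1|3) = 1]
Second factor (214|251):
(214|251)
  = -(107|251)    [251 ≡ 3 mod 8 ⇒ (2|251) = -1]
  = (251|107)    [QR: both ≡ 3 mod 4, sign flips]
  = (37|107)    [251 ≡ 37 mod 107]
  = (107|37)    [QR: 37 ≡ 1 mod 4, sign kept]
  = (33|37)    [107 ≡ 33 mod 37]
  = (37|33)    [QR: 33 ≡ 1 mod 4, sign kept]
  = (4|33)    [37 ≡ 4 mod 33]
  = (1|33)    [33 ≡ 1 mod 8 ⇒ (2|33)^2 = +1]
  = 1    [(1|33) = 1]
Product: (1)·(1) = 1.

1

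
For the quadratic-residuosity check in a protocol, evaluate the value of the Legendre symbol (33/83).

1

33 ≡ 1 (mod 4), so quadratic reciprocity gives (33/83) = (83/33). Reduce: 83 ≡ 17 (mod 33). Now have (17/33).
17 ≡ 1 (mod 4), so quadratic reciprocity gives (17/33) = (33/17). Reduce: 33 ≡ 16 (mod 17). Now have (16/17).
Factor out 2: 16 = 2^4. Since 17 ≡ 1 (mod 8), (2/17) = +1, and (2/17)^4 = +1. Now have (1/17).
(1/17) = 1. Collecting the sign factors: 1.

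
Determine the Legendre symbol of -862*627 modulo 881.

-1

By multiplicativity, (-862·627/881) = (-862/881)·(627/881).
First factor (-862/881):
(-862/881)
  = (19/881)    [-862 ≡ 19 mod 881]
  = (881/19)    [QR: 881 ≡ 1 mod 4, sign kept]
  = (7/19)    [881 ≡ 7 mod 19]
  = -(19/7)    [QR: both ≡ 3 mod 4, sign flips]
  = -(5/7)    [19 ≡ 5 mod 7]
  = -(7/5)    [QR: 5 ≡ 1 mod 4, sign kept]
  = -(2/5)    [7 ≡ 2 mod 5]
  = (1/5)    [5 ≡ 5 mod 8 ⇒ (2/5) = -1]
  = 1    [(1/5) = 1]
Second factor (627/881):
(627/881)
  = (881/627)    [QR: 881 ≡ 1 mod 4, sign kept]
  = (254/627)    [881 ≡ 254 mod 627]
  = -(127/627)    [627 ≡ 3 mod 8 ⇒ (2/627) = -1]
  = (627/127)    [QR: both ≡ 3 mod 4, sign flips]
  = (119/127)    [627 ≡ 119 mod 127]
  = -(127/119)    [QR: both ≡ 3 mod 4, sign flips]
  = -(8/119)    [127 ≡ 8 mod 119]
  = -(1/119)    [119 ≡ 7 mod 8 ⇒ (2/119)^3 = +1]
  = -1    [(1/119) = 1]
Product: (1)·(-1) = -1.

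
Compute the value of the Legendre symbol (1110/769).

-1

Reduce the numerator: 1110 ≡ 341 (mod 769), so (1110/769) = (341/769).
341 ≡ 1 (mod 4), so quadratic reciprocity gives (341/769) = (769/341). Reduce: 769 ≡ 87 (mod 341). Now have (87/341).
341 ≡ 1 (mod 4), so quadratic reciprocity gives (87/341) = (341/87). Reduce: 341 ≡ 80 (mod 87). Now have (80/87).
Factor out 2: 80 = 2^4·5. Since 87 ≡ 7 (mod 8), (2/87) = +1, and (2/87)^4 = +1. Now have (5/87).
5 ≡ 1 (mod 4), so quadratic reciprocity gives (5/87) = (87/5). Reduce: 87 ≡ 2 (mod 5). Now have (2/5).
Factor out 2: 2 = 2. Since 5 ≡ 5 (mod 8), (2/5) = -1. Now have -(1/5).
(1/5) = 1. Collecting the sign factors: -1.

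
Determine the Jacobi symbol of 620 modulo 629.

(620/629)
  = (155/629)    [629 ≡ 5 mod 8 ⇒ (2/629)^2 = +1]
  = (629/155)    [QR: 629 ≡ 1 mod 4, sign kept]
  = (9/155)    [629 ≡ 9 mod 155]
  = (155/9)    [QR: 9 ≡ 1 mod 4, sign kept]
  = (2/9)    [155 ≡ 2 mod 9]
  = (1/9)    [9 ≡ 1 mod 8 ⇒ (2/9) = +1]
  = 1    [(1/9) = 1]

1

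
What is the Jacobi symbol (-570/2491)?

Reduce the numerator: -570 ≡ 1921 (mod 2491), so (-570/2491) = (1921/2491).
1921 ≡ 1 (mod 4), so quadratic reciprocity gives (1921/2491) = (2491/1921). Reduce: 2491 ≡ 570 (mod 1921). Now have (570/1921).
Factor out 2: 570 = 2·285. Since 1921 ≡ 1 (mod 8), (2/1921) = +1. Now have (285/1921).
285 ≡ 1 (mod 4), so quadratic reciprocity gives (285/1921) = (1921/285). Reduce: 1921 ≡ 211 (mod 285). Now have (211/285).
285 ≡ 1 (mod 4), so quadratic reciprocity gives (211/285) = (285/211). Reduce: 285 ≡ 74 (mod 211). Now have (74/211).
Factor out 2: 74 = 2·37. Since 211 ≡ 3 (mod 8), (2/211) = -1. Now have -(37/211).
37 ≡ 1 (mod 4), so quadratic reciprocity gives (37/211) = (211/37). Reduce: 211 ≡ 26 (mod 37). Now have -(26/37).
Factor out 2: 26 = 2·13. Since 37 ≡ 5 (mod 8), (2/37) = -1. Now have (13/37).
13 ≡ 1 (mod 4), so quadratic reciprocity gives (13/37) = (37/13). Reduce: 37 ≡ 11 (mod 13). Now have (11/13).
13 ≡ 1 (mod 4), so quadratic reciprocity gives (11/13) = (13/11). Reduce: 13 ≡ 2 (mod 11). Now have (2/11).
Factor out 2: 2 = 2. Since 11 ≡ 3 (mod 8), (2/11) = -1. Now have -(1/11).
(1/11) = 1. Collecting the sign factors: -1.

-1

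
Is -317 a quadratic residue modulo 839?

no

(-317|839)
  = -(317|839)    [839 ≡ 3 mod 4 ⇒ (-1|839) = -1]
  = -(839|317)    [QR: 317 ≡ 1 mod 4, sign kept]
  = -(205|317)    [839 ≡ 205 mod 317]
  = -(317|205)    [QR: 205 ≡ 1 mod 4, sign kept]
  = -(112|205)    [317 ≡ 112 mod 205]
  = -(7|205)    [205 ≡ 5 mod 8 ⇒ (2|205)^4 = +1]
  = -(205|7)    [QR: 205 ≡ 1 mod 4, sign kept]
  = -(2|7)    [205 ≡ 2 mod 7]
  = -(1|7)    [7 ≡ 7 mod 8 ⇒ (2|7) = +1]
  = -1    [(1|7) = 1]
(-317|839) = -1, and 839 is prime, so -317 is not a quadratic residue mod 839.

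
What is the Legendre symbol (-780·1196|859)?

-1

By multiplicativity, (-780·1196|859) = (-780|859)·(1196|859).
First factor (-780|859):
Pull out -1: (-780|859) = (-1|859)·(780|859). Since 859 ≡ 3 (mod 4), (-1|859) = -1. Now have -(780|859).
Factor out 2: 780 = 2^2·195. Since 859 ≡ 3 (mod 8), (2|859) = -1, and (2|859)^2 = +1. Now have -(195|859).
Both 195 ≡ 3 and 859 ≡ 3 (mod 4), so reciprocity gives (195|859) = -(859|195). Reduce: 859 ≡ 79 (mod 195). Now have (79|195).
Both 79 ≡ 3 and 195 ≡ 3 (mod 4), so reciprocity gives (79|195) = -(195|79). Reduce: 195 ≡ 37 (mod 79). Now have -(37|79).
37 ≡ 1 (mod 4), so quadratic reciprocity gives (37|79) = (79|37). Reduce: 79 ≡ 5 (mod 37). Now have -(5|37).
5 ≡ 1 (mod 4), so quadratic reciprocity gives (5|37) = (37|5). Reduce: 37 ≡ 2 (mod 5). Now have -(2|5).
Factor out 2: 2 = 2. Since 5 ≡ 5 (mod 8), (2|5) = -1. Now have (1|5).
(1|5) = 1. Collecting the sign factors: 1.
Second factor (1196|859):
Reduce the numerator: 1196 ≡ 337 (mod 859), so (1196|859) = (337|859).
337 ≡ 1 (mod 4), so quadratic reciprocity gives (337|859) = (859|337). Reduce: 859 ≡ 185 (mod 337). Now have (185|337).
185 ≡ 1 (mod 4), so quadratic reciprocity gives (185|337) = (337|185). Reduce: 337 ≡ 152 (mod 185). Now have (152|185).
Factor out 2: 152 = 2^3·19. Since 185 ≡ 1 (mod 8), (2|185) = +1, and (2|185)^3 = +1. Now have (19|185).
185 ≡ 1 (mod 4), so quadratic reciprocity gives (19|185) = (185|19). Reduce: 185 ≡ 14 (mod 19). Now have (14|19).
Factor out 2: 14 = 2·7. Since 19 ≡ 3 (mod 8), (2|19) = -1. Now have -(7|19).
Both 7 ≡ 3 and 19 ≡ 3 (mod 4), so reciprocity gives (7|19) = -(19|7). Reduce: 19 ≡ 5 (mod 7). Now have (5|7).
5 ≡ 1 (mod 4), so quadratic reciprocity gives (5|7) = (7|5). Reduce: 7 ≡ 2 (mod 5). Now have (2|5).
Factor out 2: 2 = 2. Since 5 ≡ 5 (mod 8), (2|5) = -1. Now have -(1|5).
(1|5) = 1. Collecting the sign factors: -1.
Product: (1)·(-1) = -1.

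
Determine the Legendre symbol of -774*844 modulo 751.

By multiplicativity, (-774·844 / 751) = (-774 / 751)·(844 / 751).
First factor (-774 / 751):
(-774 / 751)
  = (728 / 751)    [-774 ≡ 728 mod 751]
  = (91 / 751)    [751 ≡ 7 mod 8 ⇒ (2 / 751)^3 = +1]
  = -(751 / 91)    [QR: both ≡ 3 mod 4, sign flips]
  = -(23 / 91)    [751 ≡ 23 mod 91]
  = (91 / 23)    [QR: both ≡ 3 mod 4, sign flips]
  = (22 / 23)    [91 ≡ 22 mod 23]
  = (11 / 23)    [23 ≡ 7 mod 8 ⇒ (2 / 23) = +1]
  = -(23 / 11)    [QR: both ≡ 3 mod 4, sign flips]
  = -(1 / 11)    [23 ≡ 1 mod 11]
  = -1    [(1 / 11) = 1]
Second factor (844 / 751):
(844 / 751)
  = (93 / 751)    [844 ≡ 93 mod 751]
  = (751 / 93)    [QR: 93 ≡ 1 mod 4, sign kept]
  = (7 / 93)    [751 ≡ 7 mod 93]
  = (93 / 7)    [QR: 93 ≡ 1 mod 4, sign kept]
  = (2 / 7)    [93 ≡ 2 mod 7]
  = (1 / 7)    [7 ≡ 7 mod 8 ⇒ (2 / 7) = +1]
  = 1    [(1 / 7) = 1]
Product: (-1)·(1) = -1.

-1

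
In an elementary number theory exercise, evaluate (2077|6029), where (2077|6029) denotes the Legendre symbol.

1

2077 ≡ 1 (mod 4), so quadratic reciprocity gives (2077|6029) = (6029|2077). Reduce: 6029 ≡ 1875 (mod 2077). Now have (1875|2077).
2077 ≡ 1 (mod 4), so quadratic reciprocity gives (1875|2077) = (2077|1875). Reduce: 2077 ≡ 202 (mod 1875). Now have (202|1875).
Factor out 2: 202 = 2·101. Since 1875 ≡ 3 (mod 8), (2|1875) = -1. Now have -(101|1875).
101 ≡ 1 (mod 4), so quadratic reciprocity gives (101|1875) = (1875|101). Reduce: 1875 ≡ 57 (mod 101). Now have -(57|101).
57 ≡ 1 (mod 4), so quadratic reciprocity gives (57|101) = (101|57). Reduce: 101 ≡ 44 (mod 57). Now have -(44|57).
Factor out 2: 44 = 2^2·11. Since 57 ≡ 1 (mod 8), (2|57) = +1, and (2|57)^2 = +1. Now have -(11|57).
57 ≡ 1 (mod 4), so quadratic reciprocity gives (11|57) = (57|11). Reduce: 57 ≡ 2 (mod 11). Now have -(2|11).
Factor out 2: 2 = 2. Since 11 ≡ 3 (mod 8), (2|11) = -1. Now have (1|11).
(1|11) = 1. Collecting the sign factors: 1.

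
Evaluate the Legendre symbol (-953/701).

1

Pull out -1: (-953/701) = (-1/701)·(953/701). Since 701 ≡ 1 (mod 4), (-1/701) = +1. Now have (953/701).
Reduce the numerator: 953 ≡ 252 (mod 701), so (953/701) = (252/701).
Factor out 2: 252 = 2^2·63. Since 701 ≡ 5 (mod 8), (2/701) = -1, and (2/701)^2 = +1. Now have (63/701).
701 ≡ 1 (mod 4), so quadratic reciprocity gives (63/701) = (701/63). Reduce: 701 ≡ 8 (mod 63). Now have (8/63).
Factor out 2: 8 = 2^3. Since 63 ≡ 7 (mod 8), (2/63) = +1, and (2/63)^3 = +1. Now have (1/63).
(1/63) = 1. Collecting the sign factors: 1.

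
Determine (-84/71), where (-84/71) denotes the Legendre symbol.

1

(-84/71)
  = -(84/71)    [71 ≡ 3 mod 4 ⇒ (-1/71) = -1]
  = -(13/71)    [84 ≡ 13 mod 71]
  = -(71/13)    [QR: 13 ≡ 1 mod 4, sign kept]
  = -(6/13)    [71 ≡ 6 mod 13]
  = (3/13)    [13 ≡ 5 mod 8 ⇒ (2/13) = -1]
  = (13/3)    [QR: 13 ≡ 1 mod 4, sign kept]
  = (1/3)    [13 ≡ 1 mod 3]
  = 1    [(1/3) = 1]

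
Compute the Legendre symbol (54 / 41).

-1

Reduce the numerator: 54 ≡ 13 (mod 41), so (54 / 41) = (13 / 41).
13 ≡ 1 (mod 4), so quadratic reciprocity gives (13 / 41) = (41 / 13). Reduce: 41 ≡ 2 (mod 13). Now have (2 / 13).
Factor out 2: 2 = 2. Since 13 ≡ 5 (mod 8), (2 / 13) = -1. Now have -(1 / 13).
(1 / 13) = 1. Collecting the sign factors: -1.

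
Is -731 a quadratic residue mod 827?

no

Reduce the numerator: -731 ≡ 96 (mod 827), so (-731/827) = (96/827).
Factor out 2: 96 = 2^5·3. Since 827 ≡ 3 (mod 8), (2/827) = -1, and (2/827)^5 = -1. Now have -(3/827).
Both 3 ≡ 3 and 827 ≡ 3 (mod 4), so reciprocity gives (3/827) = -(827/3). Reduce: 827 ≡ 2 (mod 3). Now have (2/3).
Factor out 2: 2 = 2. Since 3 ≡ 3 (mod 8), (2/3) = -1. Now have -(1/3).
(1/3) = 1. Collecting the sign factors: -1.
The Legendre symbol is -1, so x^2 ≡ -731 (mod 827) has no solution.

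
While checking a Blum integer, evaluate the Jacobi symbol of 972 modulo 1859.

1

Factor out 2: 972 = 2^2·243. Since 1859 ≡ 3 (mod 8), (2 / 1859) = -1, and (2 / 1859)^2 = +1. Now have (243 / 1859).
Both 243 ≡ 3 and 1859 ≡ 3 (mod 4), so reciprocity gives (243 / 1859) = -(1859 / 243). Reduce: 1859 ≡ 158 (mod 243). Now have -(158 / 243).
Factor out 2: 158 = 2·79. Since 243 ≡ 3 (mod 8), (2 / 243) = -1. Now have (79 / 243).
Both 79 ≡ 3 and 243 ≡ 3 (mod 4), so reciprocity gives (79 / 243) = -(243 / 79). Reduce: 243 ≡ 6 (mod 79). Now have -(6 / 79).
Factor out 2: 6 = 2·3. Since 79 ≡ 7 (mod 8), (2 / 79) = +1. Now have -(3 / 79).
Both 3 ≡ 3 and 79 ≡ 3 (mod 4), so reciprocity gives (3 / 79) = -(79 / 3). Reduce: 79 ≡ 1 (mod 3). Now have (1 / 3).
(1 / 3) = 1. Collecting the sign factors: 1.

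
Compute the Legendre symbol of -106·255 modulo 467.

-1

By multiplicativity, (-106·255 / 467) = (-106 / 467)·(255 / 467).
First factor (-106 / 467):
Pull out -1: (-106 / 467) = (-1 / 467)·(106 / 467). Since 467 ≡ 3 (mod 4), (-1 / 467) = -1. Now have -(106 / 467).
Factor out 2: 106 = 2·53. Since 467 ≡ 3 (mod 8), (2 / 467) = -1. Now have (53 / 467).
53 ≡ 1 (mod 4), so quadratic reciprocity gives (53 / 467) = (467 / 53). Reduce: 467 ≡ 43 (mod 53). Now have (43 / 53).
53 ≡ 1 (mod 4), so quadratic reciprocity gives (43 / 53) = (53 / 43). Reduce: 53 ≡ 10 (mod 43). Now have (10 / 43).
Factor out 2: 10 = 2·5. Since 43 ≡ 3 (mod 8), (2 / 43) = -1. Now have -(5 / 43).
5 ≡ 1 (mod 4), so quadratic reciprocity gives (5 / 43) = (43 / 5). Reduce: 43 ≡ 3 (mod 5). Now have -(3 / 5).
5 ≡ 1 (mod 4), so quadratic reciprocity gives (3 / 5) = (5 / 3). Reduce: 5 ≡ 2 (mod 3). Now have -(2 / 3).
Factor out 2: 2 = 2. Since 3 ≡ 3 (mod 8), (2 / 3) = -1. Now have (1 / 3).
(1 / 3) = 1. Collecting the sign factors: 1.
Second factor (255 / 467):
Both 255 ≡ 3 and 467 ≡ 3 (mod 4), so reciprocity gives (255 / 467) = -(467 / 255). Reduce: 467 ≡ 212 (mod 255). Now have -(212 / 255).
Factor out 2: 212 = 2^2·53. Since 255 ≡ 7 (mod 8), (2 / 255) = +1, and (2 / 255)^2 = +1. Now have -(53 / 255).
53 ≡ 1 (mod 4), so quadratic reciprocity gives (53 / 255) = (255 / 53). Reduce: 255 ≡ 43 (mod 53). Now have -(43 / 53).
53 ≡ 1 (mod 4), so quadratic reciprocity gives (43 / 53) = (53 / 43). Reduce: 53 ≡ 10 (mod 43). Now have -(10 / 43).
Factor out 2: 10 = 2·5. Since 43 ≡ 3 (mod 8), (2 / 43) = -1. Now have (5 / 43).
5 ≡ 1 (mod 4), so quadratic reciprocity gives (5 / 43) = (43 / 5). Reduce: 43 ≡ 3 (mod 5). Now have (3 / 5).
5 ≡ 1 (mod 4), so quadratic reciprocity gives (3 / 5) = (5 / 3). Reduce: 5 ≡ 2 (mod 3). Now have (2 / 3).
Factor out 2: 2 = 2. Since 3 ≡ 3 (mod 8), (2 / 3) = -1. Now have -(1 / 3).
(1 / 3) = 1. Collecting the sign factors: -1.
Product: (1)·(-1) = -1.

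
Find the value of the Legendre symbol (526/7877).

Factor out 2: 526 = 2·263. Since 7877 ≡ 5 (mod 8), (2/7877) = -1. Now have -(263/7877).
7877 ≡ 1 (mod 4), so quadratic reciprocity gives (263/7877) = (7877/263). Reduce: 7877 ≡ 250 (mod 263). Now have -(250/263).
Factor out 2: 250 = 2·125. Since 263 ≡ 7 (mod 8), (2/263) = +1. Now have -(125/263).
125 ≡ 1 (mod 4), so quadratic reciprocity gives (125/263) = (263/125). Reduce: 263 ≡ 13 (mod 125). Now have -(13/125).
13 ≡ 1 (mod 4), so quadratic reciprocity gives (13/125) = (125/13). Reduce: 125 ≡ 8 (mod 13). Now have -(8/13).
Factor out 2: 8 = 2^3. Since 13 ≡ 5 (mod 8), (2/13) = -1, and (2/13)^3 = -1. Now have (1/13).
(1/13) = 1. Collecting the sign factors: 1.

1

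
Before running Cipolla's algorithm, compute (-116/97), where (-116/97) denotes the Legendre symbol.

(-116/97)
  = (116/97)    [97 ≡ 1 mod 4 ⇒ (-1/97) = +1]
  = (19/97)    [116 ≡ 19 mod 97]
  = (97/19)    [QR: 97 ≡ 1 mod 4, sign kept]
  = (2/19)    [97 ≡ 2 mod 19]
  = -(1/19)    [19 ≡ 3 mod 8 ⇒ (2/19) = -1]
  = -1    [(1/19) = 1]

-1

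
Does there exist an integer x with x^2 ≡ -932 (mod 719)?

yes

Reduce the numerator: -932 ≡ 506 (mod 719), so (-932/719) = (506/719).
Factor out 2: 506 = 2·253. Since 719 ≡ 7 (mod 8), (2/719) = +1. Now have (253/719).
253 ≡ 1 (mod 4), so quadratic reciprocity gives (253/719) = (719/253). Reduce: 719 ≡ 213 (mod 253). Now have (213/253).
213 ≡ 1 (mod 4), so quadratic reciprocity gives (213/253) = (253/213). Reduce: 253 ≡ 40 (mod 213). Now have (40/213).
Factor out 2: 40 = 2^3·5. Since 213 ≡ 5 (mod 8), (2/213) = -1, and (2/213)^3 = -1. Now have -(5/213).
5 ≡ 1 (mod 4), so quadratic reciprocity gives (5/213) = (213/5). Reduce: 213 ≡ 3 (mod 5). Now have -(3/5).
5 ≡ 1 (mod 4), so quadratic reciprocity gives (3/5) = (5/3). Reduce: 5 ≡ 2 (mod 3). Now have -(2/3).
Factor out 2: 2 = 2. Since 3 ≡ 3 (mod 8), (2/3) = -1. Now have (1/3).
(1/3) = 1. Collecting the sign factors: 1.
The Legendre symbol is 1, so x^2 ≡ -932 (mod 719) has solution.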